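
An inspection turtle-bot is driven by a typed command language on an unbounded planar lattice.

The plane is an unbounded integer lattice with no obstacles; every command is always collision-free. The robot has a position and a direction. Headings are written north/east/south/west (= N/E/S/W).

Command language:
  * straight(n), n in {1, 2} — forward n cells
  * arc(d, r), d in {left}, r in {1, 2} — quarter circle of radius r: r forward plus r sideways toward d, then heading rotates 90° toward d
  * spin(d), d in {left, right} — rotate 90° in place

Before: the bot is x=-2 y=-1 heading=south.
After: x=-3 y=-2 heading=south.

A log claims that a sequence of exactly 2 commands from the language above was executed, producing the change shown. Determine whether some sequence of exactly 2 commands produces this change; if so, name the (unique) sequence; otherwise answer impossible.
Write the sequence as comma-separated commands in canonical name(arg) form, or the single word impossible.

spin(right), arc(left, 1)

key: running arc(left, 1) before spin(right) would end elsewhere — order is forced
t0: x=-2 y=-1 heading=south
t=1 spin(right) ⇒ x=-2 y=-1 heading=west
t=2 arc(left, 1) ⇒ x=-3 y=-2 heading=south
all 36 alternatives checked — unique.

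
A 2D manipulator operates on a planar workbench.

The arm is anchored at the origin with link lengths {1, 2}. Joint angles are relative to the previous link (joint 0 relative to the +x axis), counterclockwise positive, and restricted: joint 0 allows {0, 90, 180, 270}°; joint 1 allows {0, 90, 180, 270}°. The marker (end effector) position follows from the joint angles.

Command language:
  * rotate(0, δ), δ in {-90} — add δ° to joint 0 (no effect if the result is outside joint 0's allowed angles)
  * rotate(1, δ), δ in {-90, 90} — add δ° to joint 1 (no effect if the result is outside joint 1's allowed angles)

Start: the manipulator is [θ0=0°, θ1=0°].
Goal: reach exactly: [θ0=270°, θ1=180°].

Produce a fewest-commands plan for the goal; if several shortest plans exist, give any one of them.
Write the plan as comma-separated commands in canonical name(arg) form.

rotate(1, 90), rotate(1, 90), rotate(0, -90)

begin: [θ0=0°, θ1=0°]
step 1 (rotate(1, 90)): [θ0=0°, θ1=90°]
step 2 (rotate(1, 90)): [θ0=0°, θ1=180°]
step 3 (rotate(0, -90)): [θ0=270°, θ1=180°]
minimal: 3 command(s), checked below 3.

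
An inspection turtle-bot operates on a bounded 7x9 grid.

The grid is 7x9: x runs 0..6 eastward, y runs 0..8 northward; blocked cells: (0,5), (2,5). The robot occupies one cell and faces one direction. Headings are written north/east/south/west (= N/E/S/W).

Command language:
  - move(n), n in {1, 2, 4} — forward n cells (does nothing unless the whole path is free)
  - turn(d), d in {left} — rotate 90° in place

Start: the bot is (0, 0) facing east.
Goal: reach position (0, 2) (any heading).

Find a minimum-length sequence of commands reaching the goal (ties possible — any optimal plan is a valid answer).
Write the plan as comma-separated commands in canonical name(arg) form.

t0: (0, 0) facing east
1. turn(left) → (0, 0) facing north
2. move(2) → (0, 2) facing north
no 1-step plan works, so 2 is optimal.

turn(left), move(2)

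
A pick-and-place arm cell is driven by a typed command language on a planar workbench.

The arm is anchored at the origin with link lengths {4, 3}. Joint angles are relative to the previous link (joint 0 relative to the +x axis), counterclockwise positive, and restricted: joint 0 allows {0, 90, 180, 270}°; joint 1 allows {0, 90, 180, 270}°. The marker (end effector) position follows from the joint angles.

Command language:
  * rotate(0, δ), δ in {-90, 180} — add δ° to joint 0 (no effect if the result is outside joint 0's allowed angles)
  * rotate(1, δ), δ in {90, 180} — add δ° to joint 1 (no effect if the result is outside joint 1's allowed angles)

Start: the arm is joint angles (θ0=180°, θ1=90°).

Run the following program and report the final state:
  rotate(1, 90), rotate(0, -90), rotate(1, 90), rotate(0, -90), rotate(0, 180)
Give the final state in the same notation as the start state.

joint angles (θ0=180°, θ1=270°)

initial: joint angles (θ0=180°, θ1=90°)
1. rotate(1, 90) → joint angles (θ0=180°, θ1=180°)
2. rotate(0, -90) → joint angles (θ0=90°, θ1=180°)
3. rotate(1, 90) → joint angles (θ0=90°, θ1=270°)
4. rotate(0, -90) → joint angles (θ0=0°, θ1=270°)
5. rotate(0, 180) → joint angles (θ0=180°, θ1=270°)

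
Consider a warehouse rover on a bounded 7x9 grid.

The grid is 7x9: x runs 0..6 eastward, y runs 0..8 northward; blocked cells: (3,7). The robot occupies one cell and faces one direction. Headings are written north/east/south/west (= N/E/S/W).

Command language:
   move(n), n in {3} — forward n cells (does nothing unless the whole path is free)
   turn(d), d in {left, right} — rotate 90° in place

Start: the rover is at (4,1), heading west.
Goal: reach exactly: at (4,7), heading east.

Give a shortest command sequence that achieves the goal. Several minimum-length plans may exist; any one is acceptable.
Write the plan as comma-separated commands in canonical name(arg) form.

initial: at (4,1), heading west
step 1 (turn(right)): at (4,1), heading north
step 2 (move(3)): at (4,4), heading north
step 3 (move(3)): at (4,7), heading north
step 4 (turn(right)): at (4,7), heading east
no 3-step plan works, so 4 is optimal.

turn(right), move(3), move(3), turn(right)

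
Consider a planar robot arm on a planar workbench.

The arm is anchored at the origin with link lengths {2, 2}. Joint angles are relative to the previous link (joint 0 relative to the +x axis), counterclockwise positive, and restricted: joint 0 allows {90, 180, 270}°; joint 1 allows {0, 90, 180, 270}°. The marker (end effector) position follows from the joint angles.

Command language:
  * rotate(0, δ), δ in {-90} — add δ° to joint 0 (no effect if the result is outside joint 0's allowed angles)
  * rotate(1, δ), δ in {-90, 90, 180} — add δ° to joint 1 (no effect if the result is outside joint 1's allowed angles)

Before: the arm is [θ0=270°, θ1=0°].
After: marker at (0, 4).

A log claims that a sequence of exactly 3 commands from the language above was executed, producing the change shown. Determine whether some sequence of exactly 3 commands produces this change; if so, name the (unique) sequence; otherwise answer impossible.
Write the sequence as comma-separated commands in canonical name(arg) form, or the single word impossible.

rotate(0, -90), rotate(0, -90), rotate(0, -90)

start: [θ0=270°, θ1=0°]
1. rotate(0, -90) → [θ0=180°, θ1=0°]
2. rotate(0, -90) → [θ0=90°, θ1=0°]
3. rotate(0, -90) → [θ0=90°, θ1=0°]
no other 3-command option fits: unique.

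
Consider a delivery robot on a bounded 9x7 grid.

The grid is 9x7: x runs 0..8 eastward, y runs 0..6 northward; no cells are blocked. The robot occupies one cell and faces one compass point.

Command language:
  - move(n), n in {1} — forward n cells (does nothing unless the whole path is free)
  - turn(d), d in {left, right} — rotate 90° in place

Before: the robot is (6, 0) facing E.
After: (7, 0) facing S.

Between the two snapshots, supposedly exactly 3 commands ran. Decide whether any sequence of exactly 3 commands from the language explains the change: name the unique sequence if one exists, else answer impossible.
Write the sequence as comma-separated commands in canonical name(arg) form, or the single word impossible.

move(1), turn(right), move(1)

key: the second move(1) would leave the grid, so it does nothing
initial: (6, 0) facing E
1. move(1) → (7, 0) facing E
2. turn(right) → (7, 0) facing S
3. move(1) → (7, 0) facing S
all 27 alternatives checked — unique.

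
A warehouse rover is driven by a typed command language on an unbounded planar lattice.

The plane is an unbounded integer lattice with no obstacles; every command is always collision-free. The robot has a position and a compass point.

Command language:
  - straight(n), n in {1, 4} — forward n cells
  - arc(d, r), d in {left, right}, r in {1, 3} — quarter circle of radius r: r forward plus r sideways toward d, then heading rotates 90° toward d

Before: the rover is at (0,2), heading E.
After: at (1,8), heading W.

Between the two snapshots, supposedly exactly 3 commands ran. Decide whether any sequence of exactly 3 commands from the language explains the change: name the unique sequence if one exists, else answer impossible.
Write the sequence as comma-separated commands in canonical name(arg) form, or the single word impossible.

key: cell and facing (now W) both changed — the 3 commands mix motion and turning
initial: at (0,2), heading E
1. straight(1) → at (1,2), heading E
2. arc(left, 3) → at (4,5), heading N
3. arc(left, 3) → at (1,8), heading W
no other 3-command option fits: unique.

straight(1), arc(left, 3), arc(left, 3)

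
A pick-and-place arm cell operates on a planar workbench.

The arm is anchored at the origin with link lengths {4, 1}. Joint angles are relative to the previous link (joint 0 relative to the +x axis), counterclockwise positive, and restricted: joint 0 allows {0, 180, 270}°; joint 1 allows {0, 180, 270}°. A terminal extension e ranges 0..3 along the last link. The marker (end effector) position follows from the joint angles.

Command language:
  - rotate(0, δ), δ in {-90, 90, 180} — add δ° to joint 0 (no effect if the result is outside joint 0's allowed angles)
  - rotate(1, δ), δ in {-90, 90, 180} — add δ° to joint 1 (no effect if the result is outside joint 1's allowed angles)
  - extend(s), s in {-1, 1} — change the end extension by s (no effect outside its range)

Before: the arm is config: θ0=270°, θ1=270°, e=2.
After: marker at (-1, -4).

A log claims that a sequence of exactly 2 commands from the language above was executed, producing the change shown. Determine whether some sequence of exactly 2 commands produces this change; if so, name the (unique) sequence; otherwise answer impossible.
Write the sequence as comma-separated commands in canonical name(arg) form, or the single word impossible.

begin: config: θ0=270°, θ1=270°, e=2
t=1 extend(-1) ⇒ config: θ0=270°, θ1=270°, e=1
t=2 extend(-1) ⇒ config: θ0=270°, θ1=270°, e=0
uniquely the one of 64 2-step routes that fits.

extend(-1), extend(-1)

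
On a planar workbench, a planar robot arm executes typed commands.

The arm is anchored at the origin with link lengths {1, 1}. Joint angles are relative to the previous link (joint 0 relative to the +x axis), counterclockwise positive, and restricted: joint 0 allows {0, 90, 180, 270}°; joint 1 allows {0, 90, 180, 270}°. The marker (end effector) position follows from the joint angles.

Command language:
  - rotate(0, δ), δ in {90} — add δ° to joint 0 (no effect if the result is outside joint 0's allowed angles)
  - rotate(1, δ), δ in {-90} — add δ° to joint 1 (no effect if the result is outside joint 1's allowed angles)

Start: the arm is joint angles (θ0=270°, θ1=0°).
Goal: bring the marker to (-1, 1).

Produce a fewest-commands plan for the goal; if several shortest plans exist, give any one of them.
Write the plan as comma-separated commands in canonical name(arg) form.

rotate(1, -90), rotate(0, 90), rotate(0, 90), rotate(0, 90)

t0: joint angles (θ0=270°, θ1=0°)
1. rotate(1, -90) → joint angles (θ0=270°, θ1=270°)
2. rotate(0, 90) → joint angles (θ0=0°, θ1=270°)
3. rotate(0, 90) → joint angles (θ0=90°, θ1=270°)
4. rotate(0, 90) → joint angles (θ0=180°, θ1=270°)
shorter routes all fall short; 4 is best.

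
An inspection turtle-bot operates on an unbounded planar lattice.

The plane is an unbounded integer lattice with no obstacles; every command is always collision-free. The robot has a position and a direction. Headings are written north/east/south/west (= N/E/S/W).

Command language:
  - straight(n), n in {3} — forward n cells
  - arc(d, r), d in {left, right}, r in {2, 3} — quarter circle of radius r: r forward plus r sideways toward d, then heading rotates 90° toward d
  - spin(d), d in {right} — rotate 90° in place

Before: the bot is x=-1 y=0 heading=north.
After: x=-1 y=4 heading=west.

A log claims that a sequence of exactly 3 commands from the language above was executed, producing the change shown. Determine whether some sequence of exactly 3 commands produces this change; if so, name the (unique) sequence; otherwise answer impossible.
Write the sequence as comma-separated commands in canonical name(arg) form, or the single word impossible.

key: cell and facing (now W) both changed — the 3 commands mix motion and turning
from: x=-1 y=0 heading=north
[1] after spin(right): x=-1 y=0 heading=east
[2] after arc(left, 2): x=1 y=2 heading=north
[3] after arc(left, 2): x=-1 y=4 heading=west
all 216 alternatives checked — unique.

spin(right), arc(left, 2), arc(left, 2)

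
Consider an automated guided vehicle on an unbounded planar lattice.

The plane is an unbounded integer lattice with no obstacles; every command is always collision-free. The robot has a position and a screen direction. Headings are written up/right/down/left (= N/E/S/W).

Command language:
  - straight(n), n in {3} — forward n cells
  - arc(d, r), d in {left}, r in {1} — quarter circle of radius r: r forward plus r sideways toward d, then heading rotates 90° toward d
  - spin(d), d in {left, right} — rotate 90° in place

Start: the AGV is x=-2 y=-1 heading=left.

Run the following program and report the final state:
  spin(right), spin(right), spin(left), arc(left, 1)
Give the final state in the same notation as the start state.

t0: x=-2 y=-1 heading=left
t=1 spin(right) ⇒ x=-2 y=-1 heading=up
t=2 spin(right) ⇒ x=-2 y=-1 heading=right
t=3 spin(left) ⇒ x=-2 y=-1 heading=up
t=4 arc(left, 1) ⇒ x=-3 y=0 heading=left

x=-3 y=0 heading=left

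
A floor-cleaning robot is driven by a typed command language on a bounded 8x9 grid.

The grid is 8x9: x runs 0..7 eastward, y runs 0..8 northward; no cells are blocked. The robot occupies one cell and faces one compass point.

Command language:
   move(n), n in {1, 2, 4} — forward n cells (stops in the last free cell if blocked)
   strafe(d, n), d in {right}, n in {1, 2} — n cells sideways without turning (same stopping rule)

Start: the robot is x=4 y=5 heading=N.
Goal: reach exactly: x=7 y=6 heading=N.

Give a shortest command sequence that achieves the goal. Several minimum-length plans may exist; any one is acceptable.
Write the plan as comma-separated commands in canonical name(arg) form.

start: x=4 y=5 heading=N
step 1 (move(1)): x=4 y=6 heading=N
step 2 (strafe(right, 2)): x=6 y=6 heading=N
step 3 (strafe(right, 2)): x=7 y=6 heading=N
shorter routes all fall short; 3 is best.

move(1), strafe(right, 2), strafe(right, 2)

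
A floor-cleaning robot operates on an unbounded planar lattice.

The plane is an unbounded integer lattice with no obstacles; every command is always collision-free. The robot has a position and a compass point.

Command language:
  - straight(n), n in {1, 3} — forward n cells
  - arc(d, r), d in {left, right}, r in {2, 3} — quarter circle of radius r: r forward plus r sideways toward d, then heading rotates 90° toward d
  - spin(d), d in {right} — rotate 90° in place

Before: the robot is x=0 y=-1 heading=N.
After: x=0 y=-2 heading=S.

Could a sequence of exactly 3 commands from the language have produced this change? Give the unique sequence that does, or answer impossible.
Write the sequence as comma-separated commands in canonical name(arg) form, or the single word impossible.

spin(right), spin(right), straight(1)

key: cell and facing (now S) both changed — the 3 commands mix motion and turning
t0: x=0 y=-1 heading=N
[1] after spin(right): x=0 y=-1 heading=E
[2] after spin(right): x=0 y=-1 heading=S
[3] after straight(1): x=0 y=-2 heading=S
all 343 alternatives checked — unique.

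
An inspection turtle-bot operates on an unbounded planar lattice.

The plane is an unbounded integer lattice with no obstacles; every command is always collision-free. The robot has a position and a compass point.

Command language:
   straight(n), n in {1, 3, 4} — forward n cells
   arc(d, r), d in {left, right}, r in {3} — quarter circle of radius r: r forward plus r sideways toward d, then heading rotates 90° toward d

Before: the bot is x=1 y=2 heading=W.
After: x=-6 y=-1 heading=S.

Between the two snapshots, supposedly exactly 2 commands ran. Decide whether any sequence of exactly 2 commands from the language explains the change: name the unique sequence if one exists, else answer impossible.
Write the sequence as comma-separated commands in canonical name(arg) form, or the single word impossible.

straight(4), arc(left, 3)

key: position moved to (-6,-1) AND the heading swung to S — translation plus rotation needed
begin: x=1 y=2 heading=W
step 1 (straight(4)): x=-3 y=2 heading=W
step 2 (arc(left, 3)): x=-6 y=-1 heading=S
no other 2-command option fits: unique.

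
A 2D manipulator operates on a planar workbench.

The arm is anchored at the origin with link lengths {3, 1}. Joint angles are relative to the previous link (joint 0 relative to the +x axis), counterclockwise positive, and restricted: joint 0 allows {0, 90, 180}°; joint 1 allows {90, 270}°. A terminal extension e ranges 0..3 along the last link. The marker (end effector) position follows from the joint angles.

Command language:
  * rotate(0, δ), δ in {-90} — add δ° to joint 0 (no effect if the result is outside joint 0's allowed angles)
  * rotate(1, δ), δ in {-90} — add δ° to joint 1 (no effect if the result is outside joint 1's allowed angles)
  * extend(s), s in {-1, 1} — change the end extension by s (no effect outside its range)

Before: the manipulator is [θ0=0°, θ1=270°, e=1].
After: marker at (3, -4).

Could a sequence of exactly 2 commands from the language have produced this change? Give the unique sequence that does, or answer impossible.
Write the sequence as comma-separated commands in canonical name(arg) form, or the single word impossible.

extend(1), extend(1)

initial: [θ0=0°, θ1=270°, e=1]
1. extend(1) → [θ0=0°, θ1=270°, e=2]
2. extend(1) → [θ0=0°, θ1=270°, e=3]
no rival 2-sequence matches.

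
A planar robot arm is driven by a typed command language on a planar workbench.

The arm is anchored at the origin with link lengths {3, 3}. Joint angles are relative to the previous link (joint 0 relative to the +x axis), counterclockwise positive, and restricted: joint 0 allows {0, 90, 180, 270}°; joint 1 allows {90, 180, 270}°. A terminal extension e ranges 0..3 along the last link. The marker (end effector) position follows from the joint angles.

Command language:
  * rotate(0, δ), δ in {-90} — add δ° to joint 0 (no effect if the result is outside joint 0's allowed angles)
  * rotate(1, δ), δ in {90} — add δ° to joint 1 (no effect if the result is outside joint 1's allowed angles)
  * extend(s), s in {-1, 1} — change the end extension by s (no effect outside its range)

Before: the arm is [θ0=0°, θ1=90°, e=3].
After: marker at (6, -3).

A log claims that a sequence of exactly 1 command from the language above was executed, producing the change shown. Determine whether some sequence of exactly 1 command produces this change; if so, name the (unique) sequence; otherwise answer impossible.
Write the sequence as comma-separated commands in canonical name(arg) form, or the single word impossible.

start: [θ0=0°, θ1=90°, e=3]
1. rotate(0, -90) → [θ0=270°, θ1=90°, e=3]
uniquely the one of 4 1-step routes that fits.

rotate(0, -90)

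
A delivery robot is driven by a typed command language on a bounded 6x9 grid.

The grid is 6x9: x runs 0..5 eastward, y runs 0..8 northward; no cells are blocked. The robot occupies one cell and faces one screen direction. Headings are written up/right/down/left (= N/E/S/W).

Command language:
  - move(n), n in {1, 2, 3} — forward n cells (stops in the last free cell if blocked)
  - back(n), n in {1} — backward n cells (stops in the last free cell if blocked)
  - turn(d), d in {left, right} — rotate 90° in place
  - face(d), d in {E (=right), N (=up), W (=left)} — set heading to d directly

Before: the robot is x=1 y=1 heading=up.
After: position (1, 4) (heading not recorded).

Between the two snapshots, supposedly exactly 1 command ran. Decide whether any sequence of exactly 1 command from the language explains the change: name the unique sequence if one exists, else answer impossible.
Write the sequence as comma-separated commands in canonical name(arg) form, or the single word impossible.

initial: x=1 y=1 heading=up
1. move(3) → x=1 y=4 heading=up
no rival 1-sequence matches.

move(3)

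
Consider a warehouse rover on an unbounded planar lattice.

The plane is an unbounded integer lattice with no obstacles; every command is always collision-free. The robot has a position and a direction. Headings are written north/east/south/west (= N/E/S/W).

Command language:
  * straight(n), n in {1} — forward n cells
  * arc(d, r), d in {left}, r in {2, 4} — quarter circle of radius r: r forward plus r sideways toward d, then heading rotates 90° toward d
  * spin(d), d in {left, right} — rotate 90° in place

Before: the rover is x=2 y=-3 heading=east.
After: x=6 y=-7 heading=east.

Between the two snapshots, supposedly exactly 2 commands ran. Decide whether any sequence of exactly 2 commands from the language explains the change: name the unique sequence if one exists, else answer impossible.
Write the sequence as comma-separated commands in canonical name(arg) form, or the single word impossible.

spin(right), arc(left, 4)

key: still facing E at the end — net rotation zero over 2 steps
t0: x=2 y=-3 heading=east
t=1 spin(right) ⇒ x=2 y=-3 heading=south
t=2 arc(left, 4) ⇒ x=6 y=-7 heading=east
no rival 2-sequence matches.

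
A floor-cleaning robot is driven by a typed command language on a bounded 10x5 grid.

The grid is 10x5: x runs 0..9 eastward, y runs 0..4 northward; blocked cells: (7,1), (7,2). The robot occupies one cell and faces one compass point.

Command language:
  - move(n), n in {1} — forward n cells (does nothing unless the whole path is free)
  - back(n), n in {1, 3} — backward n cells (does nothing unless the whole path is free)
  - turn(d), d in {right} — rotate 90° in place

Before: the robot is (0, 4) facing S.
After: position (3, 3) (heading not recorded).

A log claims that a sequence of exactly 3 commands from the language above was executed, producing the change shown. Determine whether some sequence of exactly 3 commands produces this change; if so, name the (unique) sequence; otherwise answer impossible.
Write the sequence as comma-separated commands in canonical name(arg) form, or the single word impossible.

key: running back(3) before move(1) would end elsewhere — order is forced
from: (0, 4) facing S
step 1 (move(1)): (0, 3) facing S
step 2 (turn(right)): (0, 3) facing W
step 3 (back(3)): (3, 3) facing W
uniquely the one of 64 3-step routes that fits.

move(1), turn(right), back(3)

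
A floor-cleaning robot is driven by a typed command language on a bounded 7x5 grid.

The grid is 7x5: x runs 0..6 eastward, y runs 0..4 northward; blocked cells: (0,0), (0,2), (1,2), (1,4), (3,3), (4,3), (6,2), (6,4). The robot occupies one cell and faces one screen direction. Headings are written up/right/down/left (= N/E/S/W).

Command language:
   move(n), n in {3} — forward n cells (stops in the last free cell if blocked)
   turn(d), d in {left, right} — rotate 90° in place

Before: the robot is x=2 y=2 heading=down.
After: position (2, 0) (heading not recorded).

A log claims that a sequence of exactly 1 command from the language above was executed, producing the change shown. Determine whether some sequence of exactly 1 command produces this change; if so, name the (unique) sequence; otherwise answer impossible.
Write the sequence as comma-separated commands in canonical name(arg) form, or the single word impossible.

key: move(3) runs into the grid edge before its full distance
from: x=2 y=2 heading=down
1. move(3) → x=2 y=0 heading=down
no other 1-command option fits: unique.

move(3)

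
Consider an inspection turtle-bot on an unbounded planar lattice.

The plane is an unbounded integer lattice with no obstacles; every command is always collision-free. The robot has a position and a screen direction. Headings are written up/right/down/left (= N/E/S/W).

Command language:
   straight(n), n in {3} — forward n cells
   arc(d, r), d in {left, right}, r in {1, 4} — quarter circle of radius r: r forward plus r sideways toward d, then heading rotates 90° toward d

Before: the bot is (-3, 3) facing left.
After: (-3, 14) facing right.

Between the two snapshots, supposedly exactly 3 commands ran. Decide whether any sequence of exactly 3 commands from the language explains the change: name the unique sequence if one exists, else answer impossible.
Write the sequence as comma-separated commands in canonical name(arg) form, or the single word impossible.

arc(right, 4), straight(3), arc(right, 4)

key: position moved to (-3,14) AND the heading swung to E — translation plus rotation needed
initial: (-3, 3) facing left
step 1 (arc(right, 4)): (-7, 7) facing up
step 2 (straight(3)): (-7, 10) facing up
step 3 (arc(right, 4)): (-3, 14) facing right
no other 3-command option fits: unique.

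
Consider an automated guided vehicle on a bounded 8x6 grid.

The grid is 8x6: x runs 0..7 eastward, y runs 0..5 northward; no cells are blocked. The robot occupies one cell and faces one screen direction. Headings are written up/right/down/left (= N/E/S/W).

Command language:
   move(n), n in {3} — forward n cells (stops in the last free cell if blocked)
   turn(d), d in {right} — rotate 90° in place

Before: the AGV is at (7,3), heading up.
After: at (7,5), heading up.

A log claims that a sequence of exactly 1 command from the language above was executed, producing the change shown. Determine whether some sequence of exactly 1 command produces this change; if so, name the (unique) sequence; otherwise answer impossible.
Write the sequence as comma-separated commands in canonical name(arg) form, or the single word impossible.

move(3)

key: move(3) runs into the grid edge before its full distance
begin: at (7,3), heading up
1. move(3) → at (7,5), heading up
all 2 alternatives checked — unique.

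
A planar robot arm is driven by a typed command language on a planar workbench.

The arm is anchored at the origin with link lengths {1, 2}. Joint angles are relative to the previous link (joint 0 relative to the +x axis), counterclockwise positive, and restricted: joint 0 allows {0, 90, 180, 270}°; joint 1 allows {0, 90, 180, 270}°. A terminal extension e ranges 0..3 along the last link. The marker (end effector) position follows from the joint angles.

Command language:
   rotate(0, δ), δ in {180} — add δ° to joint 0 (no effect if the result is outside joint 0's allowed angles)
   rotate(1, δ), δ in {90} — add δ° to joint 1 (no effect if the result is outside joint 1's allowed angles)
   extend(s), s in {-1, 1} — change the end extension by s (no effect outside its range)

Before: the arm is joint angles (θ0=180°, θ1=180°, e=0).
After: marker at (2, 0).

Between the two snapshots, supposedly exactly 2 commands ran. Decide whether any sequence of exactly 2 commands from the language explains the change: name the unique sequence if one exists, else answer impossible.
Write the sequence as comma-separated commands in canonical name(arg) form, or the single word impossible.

key: running extend(1) before extend(-1) would end elsewhere — order is forced
t0: joint angles (θ0=180°, θ1=180°, e=0)
step 1 (extend(-1)): joint angles (θ0=180°, θ1=180°, e=0)
step 2 (extend(1)): joint angles (θ0=180°, θ1=180°, e=1)
no other 2-command option fits: unique.

extend(-1), extend(1)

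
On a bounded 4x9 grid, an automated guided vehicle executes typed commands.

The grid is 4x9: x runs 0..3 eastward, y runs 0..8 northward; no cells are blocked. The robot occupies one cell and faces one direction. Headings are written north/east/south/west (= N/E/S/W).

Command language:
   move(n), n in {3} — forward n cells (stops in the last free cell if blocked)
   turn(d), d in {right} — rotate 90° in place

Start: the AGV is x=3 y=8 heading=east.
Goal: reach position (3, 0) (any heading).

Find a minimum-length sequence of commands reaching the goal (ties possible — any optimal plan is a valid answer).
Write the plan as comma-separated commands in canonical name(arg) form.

turn(right), move(3), move(3), move(3)

start: x=3 y=8 heading=east
1. turn(right) → x=3 y=8 heading=south
2. move(3) → x=3 y=5 heading=south
3. move(3) → x=3 y=2 heading=south
4. move(3) → x=3 y=0 heading=south
no 3-step plan works, so 4 is optimal.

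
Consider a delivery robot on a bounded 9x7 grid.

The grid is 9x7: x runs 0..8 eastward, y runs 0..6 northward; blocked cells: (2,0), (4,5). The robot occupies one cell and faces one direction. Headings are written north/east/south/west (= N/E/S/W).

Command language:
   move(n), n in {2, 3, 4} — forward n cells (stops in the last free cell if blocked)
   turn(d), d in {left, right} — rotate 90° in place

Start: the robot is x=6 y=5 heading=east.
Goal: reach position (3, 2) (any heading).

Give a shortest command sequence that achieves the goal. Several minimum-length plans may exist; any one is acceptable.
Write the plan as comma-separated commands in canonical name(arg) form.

start: x=6 y=5 heading=east
[1] after turn(right): x=6 y=5 heading=south
[2] after move(3): x=6 y=2 heading=south
[3] after turn(right): x=6 y=2 heading=west
[4] after move(3): x=3 y=2 heading=west
minimal: 4 command(s), checked below 4.

turn(right), move(3), turn(right), move(3)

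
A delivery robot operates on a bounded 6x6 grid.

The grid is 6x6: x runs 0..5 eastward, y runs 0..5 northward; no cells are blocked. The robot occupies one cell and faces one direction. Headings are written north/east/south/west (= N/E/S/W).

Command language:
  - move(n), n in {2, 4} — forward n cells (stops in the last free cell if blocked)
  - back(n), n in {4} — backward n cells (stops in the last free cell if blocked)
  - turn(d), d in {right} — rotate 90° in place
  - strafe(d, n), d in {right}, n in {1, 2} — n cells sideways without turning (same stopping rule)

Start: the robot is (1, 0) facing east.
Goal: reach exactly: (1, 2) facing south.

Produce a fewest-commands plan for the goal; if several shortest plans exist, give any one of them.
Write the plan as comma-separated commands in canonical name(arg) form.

start: (1, 0) facing east
t=1 turn(right) ⇒ (1, 0) facing south
t=2 back(4) ⇒ (1, 4) facing south
t=3 move(2) ⇒ (1, 2) facing south
minimal: 3 command(s), checked below 3.

turn(right), back(4), move(2)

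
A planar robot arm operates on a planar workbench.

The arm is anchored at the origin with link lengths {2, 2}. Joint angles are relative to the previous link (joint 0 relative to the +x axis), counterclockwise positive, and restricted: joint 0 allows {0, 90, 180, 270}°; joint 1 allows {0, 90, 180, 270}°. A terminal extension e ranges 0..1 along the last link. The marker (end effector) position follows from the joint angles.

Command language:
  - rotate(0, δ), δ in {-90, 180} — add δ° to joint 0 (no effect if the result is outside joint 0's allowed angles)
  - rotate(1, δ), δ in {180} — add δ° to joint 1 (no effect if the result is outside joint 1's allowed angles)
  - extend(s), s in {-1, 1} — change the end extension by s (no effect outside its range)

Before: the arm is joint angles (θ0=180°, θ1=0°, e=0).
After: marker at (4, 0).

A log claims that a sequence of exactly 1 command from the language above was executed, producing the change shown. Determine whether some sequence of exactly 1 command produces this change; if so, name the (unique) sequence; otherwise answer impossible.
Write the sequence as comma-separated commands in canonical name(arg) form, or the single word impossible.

from: joint angles (θ0=180°, θ1=0°, e=0)
step 1 (rotate(0, 180)): joint angles (θ0=0°, θ1=0°, e=0)
no other 1-command option fits: unique.

rotate(0, 180)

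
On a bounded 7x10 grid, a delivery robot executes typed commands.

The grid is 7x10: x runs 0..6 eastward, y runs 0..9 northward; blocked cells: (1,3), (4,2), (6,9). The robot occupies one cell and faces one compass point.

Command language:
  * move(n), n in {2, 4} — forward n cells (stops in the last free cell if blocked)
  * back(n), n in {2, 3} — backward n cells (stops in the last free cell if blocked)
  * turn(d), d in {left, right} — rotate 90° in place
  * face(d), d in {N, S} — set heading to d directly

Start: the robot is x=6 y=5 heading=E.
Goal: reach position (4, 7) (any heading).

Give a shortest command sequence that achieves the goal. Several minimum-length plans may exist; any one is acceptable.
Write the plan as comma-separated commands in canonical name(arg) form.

begin: x=6 y=5 heading=E
1. back(2) → x=4 y=5 heading=E
2. face(N) → x=4 y=5 heading=N
3. move(2) → x=4 y=7 heading=N
no 2-step plan works, so 3 is optimal.

back(2), face(N), move(2)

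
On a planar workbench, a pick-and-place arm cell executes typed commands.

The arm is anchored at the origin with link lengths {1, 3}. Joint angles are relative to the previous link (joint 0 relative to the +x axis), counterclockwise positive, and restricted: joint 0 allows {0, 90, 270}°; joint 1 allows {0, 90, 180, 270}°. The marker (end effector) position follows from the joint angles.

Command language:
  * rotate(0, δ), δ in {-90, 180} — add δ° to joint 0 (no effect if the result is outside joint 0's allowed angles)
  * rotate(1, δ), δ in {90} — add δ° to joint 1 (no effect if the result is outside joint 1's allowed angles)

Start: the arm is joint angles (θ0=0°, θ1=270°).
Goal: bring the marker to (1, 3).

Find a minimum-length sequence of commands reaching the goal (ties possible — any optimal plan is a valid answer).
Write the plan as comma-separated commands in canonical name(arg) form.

start: joint angles (θ0=0°, θ1=270°)
1. rotate(1, 90) → joint angles (θ0=0°, θ1=0°)
2. rotate(1, 90) → joint angles (θ0=0°, θ1=90°)
no 1-step plan works, so 2 is optimal.

rotate(1, 90), rotate(1, 90)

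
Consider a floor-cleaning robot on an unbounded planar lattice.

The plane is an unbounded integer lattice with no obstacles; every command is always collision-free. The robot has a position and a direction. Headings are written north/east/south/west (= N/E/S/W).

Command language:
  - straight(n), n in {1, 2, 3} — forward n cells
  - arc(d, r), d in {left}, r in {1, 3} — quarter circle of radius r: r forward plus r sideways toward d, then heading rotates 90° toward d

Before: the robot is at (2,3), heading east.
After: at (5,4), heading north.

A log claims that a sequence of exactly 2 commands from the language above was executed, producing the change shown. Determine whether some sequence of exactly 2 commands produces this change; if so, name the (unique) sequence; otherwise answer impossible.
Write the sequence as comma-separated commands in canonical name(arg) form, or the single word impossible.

straight(2), arc(left, 1)

key: position moved to (5,4) AND the heading swung to N — translation plus rotation needed
initial: at (2,3), heading east
[1] after straight(2): at (4,3), heading east
[2] after arc(left, 1): at (5,4), heading north
no other 2-command option fits: unique.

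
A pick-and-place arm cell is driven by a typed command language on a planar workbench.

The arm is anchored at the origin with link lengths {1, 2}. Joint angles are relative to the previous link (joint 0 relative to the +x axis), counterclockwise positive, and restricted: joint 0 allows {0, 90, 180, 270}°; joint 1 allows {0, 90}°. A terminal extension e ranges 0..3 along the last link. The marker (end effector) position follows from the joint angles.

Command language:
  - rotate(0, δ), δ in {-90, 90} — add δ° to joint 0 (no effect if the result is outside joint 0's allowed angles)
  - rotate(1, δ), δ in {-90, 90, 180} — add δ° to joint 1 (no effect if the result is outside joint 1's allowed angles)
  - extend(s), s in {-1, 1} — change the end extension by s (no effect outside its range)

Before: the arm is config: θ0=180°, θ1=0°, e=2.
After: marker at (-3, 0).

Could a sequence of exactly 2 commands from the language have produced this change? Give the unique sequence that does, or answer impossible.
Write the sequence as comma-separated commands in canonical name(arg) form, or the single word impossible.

from: config: θ0=180°, θ1=0°, e=2
1. extend(-1) → config: θ0=180°, θ1=0°, e=1
2. extend(-1) → config: θ0=180°, θ1=0°, e=0
no other 2-command option fits: unique.

extend(-1), extend(-1)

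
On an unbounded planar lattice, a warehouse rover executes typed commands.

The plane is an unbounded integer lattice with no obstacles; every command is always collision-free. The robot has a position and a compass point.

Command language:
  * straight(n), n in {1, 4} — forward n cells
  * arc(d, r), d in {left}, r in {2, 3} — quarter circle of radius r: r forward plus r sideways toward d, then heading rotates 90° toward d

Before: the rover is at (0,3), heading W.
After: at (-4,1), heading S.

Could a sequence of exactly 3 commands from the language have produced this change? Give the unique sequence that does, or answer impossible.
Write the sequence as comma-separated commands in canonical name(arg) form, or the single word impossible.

key: running arc(left, 2) before straight(1) would end elsewhere — order is forced
begin: at (0,3), heading W
step 1 (straight(1)): at (-1,3), heading W
step 2 (straight(1)): at (-2,3), heading W
step 3 (arc(left, 2)): at (-4,1), heading S
uniquely the one of 64 3-step routes that fits.

straight(1), straight(1), arc(left, 2)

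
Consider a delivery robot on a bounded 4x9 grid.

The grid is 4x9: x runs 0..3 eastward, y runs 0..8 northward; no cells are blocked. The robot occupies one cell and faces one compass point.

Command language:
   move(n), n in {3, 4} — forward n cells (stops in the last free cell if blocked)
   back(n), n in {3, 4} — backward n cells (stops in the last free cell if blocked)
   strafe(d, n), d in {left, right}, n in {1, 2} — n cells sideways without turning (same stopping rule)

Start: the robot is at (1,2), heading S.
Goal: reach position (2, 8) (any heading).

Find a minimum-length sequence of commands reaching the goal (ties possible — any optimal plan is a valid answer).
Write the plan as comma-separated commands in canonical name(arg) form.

from: at (1,2), heading S
step 1 (strafe(left, 1)): at (2,2), heading S
step 2 (back(3)): at (2,5), heading S
step 3 (back(3)): at (2,8), heading S
minimal: 3 command(s), checked below 3.

strafe(left, 1), back(3), back(3)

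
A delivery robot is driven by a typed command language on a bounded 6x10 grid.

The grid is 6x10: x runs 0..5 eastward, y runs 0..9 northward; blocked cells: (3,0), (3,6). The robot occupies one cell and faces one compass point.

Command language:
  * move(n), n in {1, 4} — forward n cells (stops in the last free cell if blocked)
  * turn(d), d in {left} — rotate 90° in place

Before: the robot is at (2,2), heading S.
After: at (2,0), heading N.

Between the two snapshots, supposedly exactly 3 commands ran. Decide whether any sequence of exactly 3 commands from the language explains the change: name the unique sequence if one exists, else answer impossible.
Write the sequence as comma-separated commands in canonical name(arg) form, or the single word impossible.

move(4), turn(left), turn(left)

key: cell and facing (now N) both changed — the 3 commands mix motion and turning
initial: at (2,2), heading S
t=1 move(4) ⇒ at (2,0), heading S
t=2 turn(left) ⇒ at (2,0), heading E
t=3 turn(left) ⇒ at (2,0), heading N
no rival 3-sequence matches.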